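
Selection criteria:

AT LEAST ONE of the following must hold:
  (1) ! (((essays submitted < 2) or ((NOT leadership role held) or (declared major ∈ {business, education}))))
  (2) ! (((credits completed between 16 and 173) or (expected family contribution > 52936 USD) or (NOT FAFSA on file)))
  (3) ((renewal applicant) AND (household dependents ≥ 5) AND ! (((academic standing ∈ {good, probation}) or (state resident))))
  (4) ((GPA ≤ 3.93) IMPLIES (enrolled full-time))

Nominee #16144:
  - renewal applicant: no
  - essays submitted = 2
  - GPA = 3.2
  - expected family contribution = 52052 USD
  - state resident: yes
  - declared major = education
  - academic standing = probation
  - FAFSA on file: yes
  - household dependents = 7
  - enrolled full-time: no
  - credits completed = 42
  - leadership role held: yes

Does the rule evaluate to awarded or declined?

Atomic conditions:
  essays submitted < 2: 2 < 2 is false
  NOT leadership role held: yes → false
  declared major ∈ {business, education}: education is in the set → true
  credits completed between 16 and 173: 42 in [16, 173] is true
  expected family contribution > 52936 USD: 52052 > 52936 is false
  NOT FAFSA on file: yes → false
  renewal applicant: no → false
  household dependents ≥ 5: 7 ≥ 5 is true
  academic standing ∈ {good, probation}: probation is in the set → true
  state resident: yes → true
  GPA ≤ 3.93: 3.2 ≤ 3.93 is true
  enrolled full-time: no → false
Combine:
[1.1.2] false OR true = true
[1.1] false OR true = true
[1] NOT true = false
[2.1] true OR false OR false = true
[2] NOT true = false
[3.3.1] true OR true = true
[3.3] NOT true = false
[3] false AND true AND false = false
[4] true → false = false
[root] false OR false OR false OR false = false
Overall: false → declined

Declined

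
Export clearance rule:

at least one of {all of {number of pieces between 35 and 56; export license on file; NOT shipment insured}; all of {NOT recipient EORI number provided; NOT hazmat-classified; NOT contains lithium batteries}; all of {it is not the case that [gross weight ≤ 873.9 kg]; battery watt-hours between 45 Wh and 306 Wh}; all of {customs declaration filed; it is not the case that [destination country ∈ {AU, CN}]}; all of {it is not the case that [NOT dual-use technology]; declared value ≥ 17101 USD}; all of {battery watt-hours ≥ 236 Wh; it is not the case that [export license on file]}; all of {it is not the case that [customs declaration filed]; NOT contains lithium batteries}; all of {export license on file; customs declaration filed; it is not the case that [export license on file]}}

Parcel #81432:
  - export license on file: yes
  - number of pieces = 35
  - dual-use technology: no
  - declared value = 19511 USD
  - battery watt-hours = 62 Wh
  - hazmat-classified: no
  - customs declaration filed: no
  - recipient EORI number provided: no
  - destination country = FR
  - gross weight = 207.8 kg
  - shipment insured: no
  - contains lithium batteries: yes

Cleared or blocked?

Cleared

Atomic conditions:
  number of pieces between 35 and 56: 35 in [35, 56] is true
  export license on file: yes → true
  NOT shipment insured: no → true
  NOT recipient EORI number provided: no → true
  NOT hazmat-classified: no → true
  NOT contains lithium batteries: yes → false
  gross weight ≤ 873.9 kg: 207.8 ≤ 873.9 is true
  battery watt-hours between 45 Wh and 306 Wh: 62 in [45, 306] is true
  customs declaration filed: no → false
  destination country ∈ {AU, CN}: FR is not in the set → false
  NOT dual-use technology: no → true
  declared value ≥ 17101 USD: 19511 ≥ 17101 is true
  battery watt-hours ≥ 236 Wh: 62 ≥ 236 is false
Combine:
[1] true AND true AND true = true
[2] true AND true AND false = false
[3.1] NOT true = false
[3] false AND true = false
[4.2] NOT false = true
[4] false AND true = false
[5.1] NOT true = false
[5] false AND true = false
[6.2] NOT true = false
[6] false AND false = false
[7.1] NOT false = true
[7] true AND false = false
[8.3] NOT true = false
[8] true AND false AND false = false
[root] true OR false OR false OR false OR false OR false OR false OR false = true
Overall: true → cleared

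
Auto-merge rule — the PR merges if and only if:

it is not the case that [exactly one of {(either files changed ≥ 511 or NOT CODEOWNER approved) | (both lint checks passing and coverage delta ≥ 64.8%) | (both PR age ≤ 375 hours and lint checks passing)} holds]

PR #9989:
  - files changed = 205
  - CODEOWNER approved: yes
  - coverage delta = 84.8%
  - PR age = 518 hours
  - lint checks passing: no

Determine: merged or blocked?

Atomic conditions:
  files changed ≥ 511: 205 ≥ 511 is false
  NOT CODEOWNER approved: yes → false
  lint checks passing: no → false
  coverage delta ≥ 64.8%: 84.8 ≥ 64.8 is true
  PR age ≤ 375 hours: 518 ≤ 375 is false
Combine:
[1.1] false OR false = false
[1.2] false AND true = false
[1.3] false AND false = false
[1] exactly-one(false, false, false) = false
[root] NOT false = true
Overall: true → merged

Merged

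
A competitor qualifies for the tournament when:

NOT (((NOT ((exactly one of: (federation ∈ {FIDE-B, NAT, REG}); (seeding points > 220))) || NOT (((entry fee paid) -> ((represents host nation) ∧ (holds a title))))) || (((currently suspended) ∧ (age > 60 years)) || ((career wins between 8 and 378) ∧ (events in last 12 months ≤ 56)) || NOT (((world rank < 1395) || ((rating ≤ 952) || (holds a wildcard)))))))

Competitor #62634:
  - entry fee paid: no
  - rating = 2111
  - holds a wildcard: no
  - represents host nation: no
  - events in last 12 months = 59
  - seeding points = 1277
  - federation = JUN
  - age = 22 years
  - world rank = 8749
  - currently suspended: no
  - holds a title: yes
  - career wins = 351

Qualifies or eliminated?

Atomic conditions:
  federation ∈ {FIDE-B, NAT, REG}: JUN is not in the set → false
  seeding points > 220: 1277 > 220 is true
  entry fee paid: no → false
  represents host nation: no → false
  holds a title: yes → true
  currently suspended: no → false
  age > 60 years: 22 > 60 is false
  career wins between 8 and 378: 351 in [8, 378] is true
  events in last 12 months ≤ 56: 59 ≤ 56 is false
  world rank < 1395: 8749 < 1395 is false
  rating ≤ 952: 2111 ≤ 952 is false
  holds a wildcard: no → false
Combine:
[1.1.1.1] exactly-one(false, true) = true
[1.1.1] NOT true = false
[1.1.2.1.2] false AND true = false
[1.1.2.1] false → false (antecedent false ⇒ implication holds) = true
[1.1.2] NOT true = false
[1.1] false OR false = false
[1.2.1] false AND false = false
[1.2.2] true AND false = false
[1.2.3.1.2] false OR false = false
[1.2.3.1] false OR false = false
[1.2.3] NOT false = true
[1.2] false OR false OR true = true
[1] false OR true = true
[root] NOT true = false
Overall: false → eliminated

Eliminated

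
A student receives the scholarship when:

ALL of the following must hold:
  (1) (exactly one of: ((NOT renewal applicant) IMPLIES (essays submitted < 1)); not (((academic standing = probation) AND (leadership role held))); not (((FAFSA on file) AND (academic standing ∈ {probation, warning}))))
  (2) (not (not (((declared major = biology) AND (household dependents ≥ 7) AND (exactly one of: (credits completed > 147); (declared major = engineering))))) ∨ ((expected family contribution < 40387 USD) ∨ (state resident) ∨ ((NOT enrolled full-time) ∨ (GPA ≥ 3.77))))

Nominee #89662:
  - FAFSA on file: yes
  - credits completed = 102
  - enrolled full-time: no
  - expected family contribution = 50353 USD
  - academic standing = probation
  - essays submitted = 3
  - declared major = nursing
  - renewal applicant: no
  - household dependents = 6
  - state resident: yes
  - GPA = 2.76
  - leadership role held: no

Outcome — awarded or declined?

Atomic conditions:
  NOT renewal applicant: no → true
  essays submitted < 1: 3 < 1 is false
  academic standing = probation: probation == probation is true
  leadership role held: no → false
  FAFSA on file: yes → true
  academic standing ∈ {probation, warning}: probation is in the set → true
  declared major = biology: nursing == biology is false
  household dependents ≥ 7: 6 ≥ 7 is false
  credits completed > 147: 102 > 147 is false
  declared major = engineering: nursing == engineering is false
  expected family contribution < 40387 USD: 50353 < 40387 is false
  state resident: yes → true
  NOT enrolled full-time: no → true
  GPA ≥ 3.77: 2.76 ≥ 3.77 is false
Combine:
[1.1] true → false = false
[1.2.1] true AND false = false
[1.2] NOT false = true
[1.3.1] true AND true = true
[1.3] NOT true = false
[1] exactly-one(false, true, false) = true
[2.1.1.1.3] exactly-one(false, false) = false
[2.1.1.1] false AND false AND false = false
[2.1.1] NOT false = true
[2.1] NOT true = false
[2.2.3] true OR false = true
[2.2] false OR true OR true = true
[2] false OR true = true
[root] true AND true = true
Overall: true → awarded

Awarded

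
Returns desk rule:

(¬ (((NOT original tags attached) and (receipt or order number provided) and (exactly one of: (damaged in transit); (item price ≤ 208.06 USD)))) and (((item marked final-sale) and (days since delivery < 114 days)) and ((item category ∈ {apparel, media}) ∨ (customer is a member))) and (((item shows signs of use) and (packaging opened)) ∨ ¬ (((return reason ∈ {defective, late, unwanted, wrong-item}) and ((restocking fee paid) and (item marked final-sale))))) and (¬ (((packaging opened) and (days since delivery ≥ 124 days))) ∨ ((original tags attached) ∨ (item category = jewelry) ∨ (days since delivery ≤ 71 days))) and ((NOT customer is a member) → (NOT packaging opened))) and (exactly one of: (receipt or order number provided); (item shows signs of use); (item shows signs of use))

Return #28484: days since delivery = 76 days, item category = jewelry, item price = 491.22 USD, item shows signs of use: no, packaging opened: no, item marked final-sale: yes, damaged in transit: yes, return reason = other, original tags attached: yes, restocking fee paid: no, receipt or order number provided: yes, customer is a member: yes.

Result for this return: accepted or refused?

Atomic conditions:
  NOT original tags attached: yes → false
  receipt or order number provided: yes → true
  damaged in transit: yes → true
  item price ≤ 208.06 USD: 491.22 ≤ 208.06 is false
  item marked final-sale: yes → true
  days since delivery < 114 days: 76 < 114 is true
  item category ∈ {apparel, media}: jewelry is not in the set → false
  customer is a member: yes → true
  item shows signs of use: no → false
  packaging opened: no → false
  return reason ∈ {defective, late, unwanted, wrong-item}: other is not in the set → false
  restocking fee paid: no → false
  days since delivery ≥ 124 days: 76 ≥ 124 is false
  original tags attached: yes → true
  item category = jewelry: jewelry == jewelry is true
  days since delivery ≤ 71 days: 76 ≤ 71 is false
  NOT customer is a member: yes → false
  NOT packaging opened: no → true
Combine:
[1.1.1.3] exactly-one(true, false) = true
[1.1.1] false AND true AND true = false
[1.1] NOT false = true
[1.2.1] true AND true = true
[1.2.2] false OR true = true
[1.2] true AND true = true
[1.3.1] false AND false = false
[1.3.2.1.2] false AND true = false
[1.3.2.1] false AND false = false
[1.3.2] NOT false = true
[1.3] false OR true = true
[1.4.1.1] false AND false = false
[1.4.1] NOT false = true
[1.4.2] true OR true OR false = true
[1.4] true OR true = true
[1.5] false → true (antecedent false ⇒ implication holds) = true
[1] true AND true AND true AND true AND true = true
[2] exactly-one(true, false, false) = true
[root] true AND true = true
Overall: true → accepted

Accepted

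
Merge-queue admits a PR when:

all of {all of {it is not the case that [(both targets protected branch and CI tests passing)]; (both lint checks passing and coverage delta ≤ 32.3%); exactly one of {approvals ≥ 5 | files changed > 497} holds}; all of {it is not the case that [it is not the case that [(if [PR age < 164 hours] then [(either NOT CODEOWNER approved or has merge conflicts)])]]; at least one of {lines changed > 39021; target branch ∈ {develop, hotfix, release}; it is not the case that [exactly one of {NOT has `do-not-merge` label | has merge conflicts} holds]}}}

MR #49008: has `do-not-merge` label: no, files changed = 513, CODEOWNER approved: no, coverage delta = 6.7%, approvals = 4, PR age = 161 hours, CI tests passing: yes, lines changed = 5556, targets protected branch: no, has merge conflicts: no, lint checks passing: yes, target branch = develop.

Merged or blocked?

Atomic conditions:
  targets protected branch: no → false
  CI tests passing: yes → true
  lint checks passing: yes → true
  coverage delta ≤ 32.3%: 6.7 ≤ 32.3 is true
  approvals ≥ 5: 4 ≥ 5 is false
  files changed > 497: 513 > 497 is true
  PR age < 164 hours: 161 < 164 is true
  NOT CODEOWNER approved: no → true
  has merge conflicts: no → false
  lines changed > 39021: 5556 > 39021 is false
  target branch ∈ {develop, hotfix, release}: develop is in the set → true
  NOT has `do-not-merge` label: no → true
Combine:
[1.1.1] false AND true = false
[1.1] NOT false = true
[1.2] true AND true = true
[1.3] exactly-one(false, true) = true
[1] true AND true AND true = true
[2.1.1.1.2] true OR false = true
[2.1.1.1] true → true = true
[2.1.1] NOT true = false
[2.1] NOT false = true
[2.2.3.1] exactly-one(true, false) = true
[2.2.3] NOT true = false
[2.2] false OR true OR false = true
[2] true AND true = true
[root] true AND true = true
Overall: true → merged

Merged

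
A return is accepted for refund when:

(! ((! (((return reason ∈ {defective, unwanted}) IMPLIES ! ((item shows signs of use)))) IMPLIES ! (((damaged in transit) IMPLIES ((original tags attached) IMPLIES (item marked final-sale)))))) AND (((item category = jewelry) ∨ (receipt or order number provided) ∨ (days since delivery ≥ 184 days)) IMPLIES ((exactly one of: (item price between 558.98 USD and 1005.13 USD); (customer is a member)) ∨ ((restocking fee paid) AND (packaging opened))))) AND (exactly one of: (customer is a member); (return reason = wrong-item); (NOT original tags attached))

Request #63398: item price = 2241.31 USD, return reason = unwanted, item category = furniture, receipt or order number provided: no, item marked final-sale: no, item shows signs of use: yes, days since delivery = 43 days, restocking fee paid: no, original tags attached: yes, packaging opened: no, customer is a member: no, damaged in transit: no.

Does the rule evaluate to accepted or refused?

Refused

Atomic conditions:
  return reason ∈ {defective, unwanted}: unwanted is in the set → true
  item shows signs of use: yes → true
  damaged in transit: no → false
  original tags attached: yes → true
  item marked final-sale: no → false
  item category = jewelry: furniture == jewelry is false
  receipt or order number provided: no → false
  days since delivery ≥ 184 days: 43 ≥ 184 is false
  item price between 558.98 USD and 1005.13 USD: 2241.31 in [558.98, 1005.13] is false
  customer is a member: no → false
  restocking fee paid: no → false
  packaging opened: no → false
  return reason = wrong-item: unwanted == wrong-item is false
  NOT original tags attached: yes → false
Combine:
[1.1.1.1.1.2] NOT true = false
[1.1.1.1.1] true → false = false
[1.1.1.1] NOT false = true
[1.1.1.2.1.2] true → false = false
[1.1.1.2.1] false → false (antecedent false ⇒ implication holds) = true
[1.1.1.2] NOT true = false
[1.1.1] true → false = false
[1.1] NOT false = true
[1.2.1] false OR false OR false = false
[1.2.2.1] exactly-one(false, false) = false
[1.2.2.2] false AND false = false
[1.2.2] false OR false = false
[1.2] false → false (antecedent false ⇒ implication holds) = true
[1] true AND true = true
[2] exactly-one(false, false, false) = false
[root] true AND false = false
Overall: false → refused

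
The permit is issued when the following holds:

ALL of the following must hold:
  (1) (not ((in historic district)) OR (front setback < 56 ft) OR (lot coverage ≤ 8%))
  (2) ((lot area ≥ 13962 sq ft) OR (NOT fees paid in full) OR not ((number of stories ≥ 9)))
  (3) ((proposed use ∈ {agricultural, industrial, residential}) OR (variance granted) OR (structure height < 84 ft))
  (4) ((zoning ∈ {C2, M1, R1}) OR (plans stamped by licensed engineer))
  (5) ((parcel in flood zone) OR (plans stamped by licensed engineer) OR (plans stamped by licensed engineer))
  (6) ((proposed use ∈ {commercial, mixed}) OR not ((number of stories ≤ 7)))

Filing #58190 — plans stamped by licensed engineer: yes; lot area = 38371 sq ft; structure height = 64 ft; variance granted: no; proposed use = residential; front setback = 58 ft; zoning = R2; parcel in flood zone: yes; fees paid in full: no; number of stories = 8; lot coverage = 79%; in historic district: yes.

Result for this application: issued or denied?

Denied

Atomic conditions:
  in historic district: yes → true
  front setback < 56 ft: 58 < 56 is false
  lot coverage ≤ 8%: 79 ≤ 8 is false
  lot area ≥ 13962 sq ft: 38371 ≥ 13962 is true
  NOT fees paid in full: no → true
  number of stories ≥ 9: 8 ≥ 9 is false
  proposed use ∈ {agricultural, industrial, residential}: residential is in the set → true
  variance granted: no → false
  structure height < 84 ft: 64 < 84 is true
  zoning ∈ {C2, M1, R1}: R2 is not in the set → false
  plans stamped by licensed engineer: yes → true
  parcel in flood zone: yes → true
  proposed use ∈ {commercial, mixed}: residential is not in the set → false
  number of stories ≤ 7: 8 ≤ 7 is false
Combine:
[1.1] NOT true = false
[1] false OR false OR false = false
[2.3] NOT false = true
[2] true OR true OR true = true
[3] true OR false OR true = true
[4] false OR true = true
[5] true OR true OR true = true
[6.2] NOT false = true
[6] false OR true = true
[root] false AND true AND true AND true AND true AND true = false
Overall: false → denied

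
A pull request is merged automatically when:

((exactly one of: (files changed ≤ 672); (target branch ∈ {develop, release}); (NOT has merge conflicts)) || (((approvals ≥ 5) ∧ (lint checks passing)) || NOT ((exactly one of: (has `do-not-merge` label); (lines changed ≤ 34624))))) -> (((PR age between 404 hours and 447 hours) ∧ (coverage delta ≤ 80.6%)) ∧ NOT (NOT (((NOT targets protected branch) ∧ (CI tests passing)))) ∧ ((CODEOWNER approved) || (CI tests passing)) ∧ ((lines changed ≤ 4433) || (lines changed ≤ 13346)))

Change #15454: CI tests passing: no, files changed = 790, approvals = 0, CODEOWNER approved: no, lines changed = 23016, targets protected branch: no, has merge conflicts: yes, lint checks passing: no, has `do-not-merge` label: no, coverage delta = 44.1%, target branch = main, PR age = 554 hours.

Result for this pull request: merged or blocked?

Atomic conditions:
  files changed ≤ 672: 790 ≤ 672 is false
  target branch ∈ {develop, release}: main is not in the set → false
  NOT has merge conflicts: yes → false
  approvals ≥ 5: 0 ≥ 5 is false
  lint checks passing: no → false
  has `do-not-merge` label: no → false
  lines changed ≤ 34624: 23016 ≤ 34624 is true
  PR age between 404 hours and 447 hours: 554 in [404, 447] is false
  coverage delta ≤ 80.6%: 44.1 ≤ 80.6 is true
  NOT targets protected branch: no → true
  CI tests passing: no → false
  CODEOWNER approved: no → false
  lines changed ≤ 4433: 23016 ≤ 4433 is false
  lines changed ≤ 13346: 23016 ≤ 13346 is false
Combine:
[1.1] exactly-one(false, false, false) = false
[1.2.1] false AND false = false
[1.2.2.1] exactly-one(false, true) = true
[1.2.2] NOT true = false
[1.2] false OR false = false
[1] false OR false = false
[2.1] false AND true = false
[2.2.1.1] true AND false = false
[2.2.1] NOT false = true
[2.2] NOT true = false
[2.3] false OR false = false
[2.4] false OR false = false
[2] false AND false AND false AND false = false
[root] false → false (antecedent false ⇒ implication holds) = true
Overall: true → merged

Merged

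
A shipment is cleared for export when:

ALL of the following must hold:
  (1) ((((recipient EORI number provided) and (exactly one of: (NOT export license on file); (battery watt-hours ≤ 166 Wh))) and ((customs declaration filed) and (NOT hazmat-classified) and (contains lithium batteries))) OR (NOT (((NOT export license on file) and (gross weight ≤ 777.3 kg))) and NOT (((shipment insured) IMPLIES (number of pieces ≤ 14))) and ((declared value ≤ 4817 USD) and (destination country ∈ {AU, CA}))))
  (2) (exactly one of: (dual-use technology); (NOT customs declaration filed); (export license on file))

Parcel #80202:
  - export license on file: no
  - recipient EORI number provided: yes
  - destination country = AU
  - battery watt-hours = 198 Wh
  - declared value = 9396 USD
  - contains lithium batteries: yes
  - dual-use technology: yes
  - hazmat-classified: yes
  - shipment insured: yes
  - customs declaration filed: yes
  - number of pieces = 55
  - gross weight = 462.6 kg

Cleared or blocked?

Blocked

Atomic conditions:
  recipient EORI number provided: yes → true
  NOT export license on file: no → true
  battery watt-hours ≤ 166 Wh: 198 ≤ 166 is false
  customs declaration filed: yes → true
  NOT hazmat-classified: yes → false
  contains lithium batteries: yes → true
  gross weight ≤ 777.3 kg: 462.6 ≤ 777.3 is true
  shipment insured: yes → true
  number of pieces ≤ 14: 55 ≤ 14 is false
  declared value ≤ 4817 USD: 9396 ≤ 4817 is false
  destination country ∈ {AU, CA}: AU is in the set → true
  dual-use technology: yes → true
  NOT customs declaration filed: yes → false
  export license on file: no → false
Combine:
[1.1.1.2] exactly-one(true, false) = true
[1.1.1] true AND true = true
[1.1.2] true AND false AND true = false
[1.1] true AND false = false
[1.2.1.1] true AND true = true
[1.2.1] NOT true = false
[1.2.2.1] true → false = false
[1.2.2] NOT false = true
[1.2.3] false AND true = false
[1.2] false AND true AND false = false
[1] false OR false = false
[2] exactly-one(true, false, false) = true
[root] false AND true = false
Overall: false → blocked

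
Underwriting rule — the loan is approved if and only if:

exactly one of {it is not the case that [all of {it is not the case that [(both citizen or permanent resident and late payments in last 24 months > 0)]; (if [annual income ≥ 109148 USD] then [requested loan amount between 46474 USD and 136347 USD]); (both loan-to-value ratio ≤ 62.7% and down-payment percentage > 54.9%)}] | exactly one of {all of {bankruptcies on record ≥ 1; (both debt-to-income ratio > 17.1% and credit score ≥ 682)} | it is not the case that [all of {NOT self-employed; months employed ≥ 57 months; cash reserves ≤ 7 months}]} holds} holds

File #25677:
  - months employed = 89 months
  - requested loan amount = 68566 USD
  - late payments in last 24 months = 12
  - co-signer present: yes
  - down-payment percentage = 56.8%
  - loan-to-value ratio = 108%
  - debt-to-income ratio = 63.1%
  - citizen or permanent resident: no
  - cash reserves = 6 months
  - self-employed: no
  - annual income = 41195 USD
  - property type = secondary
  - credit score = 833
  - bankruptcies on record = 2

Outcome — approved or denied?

Atomic conditions:
  citizen or permanent resident: no → false
  late payments in last 24 months > 0: 12 > 0 is true
  annual income ≥ 109148 USD: 41195 ≥ 109148 is false
  requested loan amount between 46474 USD and 136347 USD: 68566 in [46474, 136347] is true
  loan-to-value ratio ≤ 62.7%: 108 ≤ 62.7 is false
  down-payment percentage > 54.9%: 56.8 > 54.9 is true
  bankruptcies on record ≥ 1: 2 ≥ 1 is true
  debt-to-income ratio > 17.1%: 63.1 > 17.1 is true
  credit score ≥ 682: 833 ≥ 682 is true
  NOT self-employed: no → true
  months employed ≥ 57 months: 89 ≥ 57 is true
  cash reserves ≤ 7 months: 6 ≤ 7 is true
Combine:
[1.1.1.1] false AND true = false
[1.1.1] NOT false = true
[1.1.2] false → true (antecedent false ⇒ implication holds) = true
[1.1.3] false AND true = false
[1.1] true AND true AND false = false
[1] NOT false = true
[2.1.2] true AND true = true
[2.1] true AND true = true
[2.2.1] true AND true AND true = true
[2.2] NOT true = false
[2] exactly-one(true, false) = true
[root] exactly-one(true, true) = false
Overall: false → denied

Denied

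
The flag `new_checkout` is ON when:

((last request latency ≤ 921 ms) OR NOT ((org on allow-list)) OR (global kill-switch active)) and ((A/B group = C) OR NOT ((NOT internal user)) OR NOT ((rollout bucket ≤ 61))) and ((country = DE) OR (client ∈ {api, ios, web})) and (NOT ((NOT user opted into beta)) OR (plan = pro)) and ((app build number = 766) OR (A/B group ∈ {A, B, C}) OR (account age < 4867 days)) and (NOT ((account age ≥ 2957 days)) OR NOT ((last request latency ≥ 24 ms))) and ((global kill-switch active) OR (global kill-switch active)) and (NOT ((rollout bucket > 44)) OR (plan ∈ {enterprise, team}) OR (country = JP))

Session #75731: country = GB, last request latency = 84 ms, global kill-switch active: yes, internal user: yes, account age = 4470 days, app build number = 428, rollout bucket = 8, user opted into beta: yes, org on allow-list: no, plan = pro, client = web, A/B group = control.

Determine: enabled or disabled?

Disabled

Atomic conditions:
  last request latency ≤ 921 ms: 84 ≤ 921 is true
  org on allow-list: no → false
  global kill-switch active: yes → true
  A/B group = C: control == C is false
  NOT internal user: yes → false
  rollout bucket ≤ 61: 8 ≤ 61 is true
  country = DE: GB == DE is false
  client ∈ {api, ios, web}: web is in the set → true
  NOT user opted into beta: yes → false
  plan = pro: pro == pro is true
  app build number = 766: 428 == 766 is false
  A/B group ∈ {A, B, C}: control is not in the set → false
  account age < 4867 days: 4470 < 4867 is true
  account age ≥ 2957 days: 4470 ≥ 2957 is true
  last request latency ≥ 24 ms: 84 ≥ 24 is true
  rollout bucket > 44: 8 > 44 is false
  plan ∈ {enterprise, team}: pro is not in the set → false
  country = JP: GB == JP is false
Combine:
[1.2] NOT false = true
[1] true OR true OR true = true
[2.2] NOT false = true
[2.3] NOT true = false
[2] false OR true OR false = true
[3] false OR true = true
[4.1] NOT false = true
[4] true OR true = true
[5] false OR false OR true = true
[6.1] NOT true = false
[6.2] NOT true = false
[6] false OR false = false
[7] true OR true = true
[8.1] NOT false = true
[8] true OR false OR false = true
[root] true AND true AND true AND true AND true AND false AND true AND true = false
Overall: false → disabled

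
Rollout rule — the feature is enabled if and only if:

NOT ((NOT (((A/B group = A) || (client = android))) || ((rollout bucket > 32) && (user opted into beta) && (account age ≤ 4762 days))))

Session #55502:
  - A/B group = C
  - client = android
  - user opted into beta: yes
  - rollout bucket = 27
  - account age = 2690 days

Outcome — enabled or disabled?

Atomic conditions:
  A/B group = A: C == A is false
  client = android: android == android is true
  rollout bucket > 32: 27 > 32 is false
  user opted into beta: yes → true
  account age ≤ 4762 days: 2690 ≤ 4762 is true
Combine:
[1.1.1] false OR true = true
[1.1] NOT true = false
[1.2] false AND true AND true = false
[1] false OR false = false
[root] NOT false = true
Overall: true → enabled

Enabled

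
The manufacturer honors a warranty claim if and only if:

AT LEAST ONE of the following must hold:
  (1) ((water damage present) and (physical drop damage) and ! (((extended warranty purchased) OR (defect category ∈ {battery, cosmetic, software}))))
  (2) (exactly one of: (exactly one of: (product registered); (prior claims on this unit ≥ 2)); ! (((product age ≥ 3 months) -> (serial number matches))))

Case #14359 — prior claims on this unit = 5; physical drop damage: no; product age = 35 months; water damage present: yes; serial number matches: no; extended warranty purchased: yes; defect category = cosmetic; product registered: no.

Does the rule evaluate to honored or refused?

Atomic conditions:
  water damage present: yes → true
  physical drop damage: no → false
  extended warranty purchased: yes → true
  defect category ∈ {battery, cosmetic, software}: cosmetic is in the set → true
  product registered: no → false
  prior claims on this unit ≥ 2: 5 ≥ 2 is true
  product age ≥ 3 months: 35 ≥ 3 is true
  serial number matches: no → false
Combine:
[1.3.1] true OR true = true
[1.3] NOT true = false
[1] true AND false AND false = false
[2.1] exactly-one(false, true) = true
[2.2.1] true → false = false
[2.2] NOT false = true
[2] exactly-one(true, true) = false
[root] false OR false = false
Overall: false → refused

Refused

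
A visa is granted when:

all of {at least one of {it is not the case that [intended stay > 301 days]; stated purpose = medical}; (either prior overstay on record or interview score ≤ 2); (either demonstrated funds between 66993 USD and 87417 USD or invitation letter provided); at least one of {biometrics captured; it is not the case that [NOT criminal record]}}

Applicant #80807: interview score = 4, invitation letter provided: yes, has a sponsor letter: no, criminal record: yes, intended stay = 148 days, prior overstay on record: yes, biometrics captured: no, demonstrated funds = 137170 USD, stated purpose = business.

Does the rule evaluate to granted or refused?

Granted

Atomic conditions:
  intended stay > 301 days: 148 > 301 is false
  stated purpose = medical: business == medical is false
  prior overstay on record: yes → true
  interview score ≤ 2: 4 ≤ 2 is false
  demonstrated funds between 66993 USD and 87417 USD: 137170 in [66993, 87417] is false
  invitation letter provided: yes → true
  biometrics captured: no → false
  NOT criminal record: yes → false
Combine:
[1.1] NOT false = true
[1] true OR false = true
[2] true OR false = true
[3] false OR true = true
[4.2] NOT false = true
[4] false OR true = true
[root] true AND true AND true AND true = true
Overall: true → granted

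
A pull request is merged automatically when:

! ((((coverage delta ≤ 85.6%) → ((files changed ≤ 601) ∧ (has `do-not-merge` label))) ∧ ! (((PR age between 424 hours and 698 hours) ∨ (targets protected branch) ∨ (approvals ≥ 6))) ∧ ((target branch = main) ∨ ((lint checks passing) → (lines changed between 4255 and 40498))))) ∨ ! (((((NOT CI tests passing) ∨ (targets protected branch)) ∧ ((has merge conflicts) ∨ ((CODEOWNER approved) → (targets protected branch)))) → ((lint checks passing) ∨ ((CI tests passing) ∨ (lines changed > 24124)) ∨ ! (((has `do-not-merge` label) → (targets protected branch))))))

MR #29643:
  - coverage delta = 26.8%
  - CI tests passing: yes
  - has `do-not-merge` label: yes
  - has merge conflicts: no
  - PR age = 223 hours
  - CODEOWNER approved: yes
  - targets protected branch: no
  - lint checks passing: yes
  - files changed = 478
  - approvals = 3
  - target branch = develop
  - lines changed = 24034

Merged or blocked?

Atomic conditions:
  coverage delta ≤ 85.6%: 26.8 ≤ 85.6 is true
  files changed ≤ 601: 478 ≤ 601 is true
  has `do-not-merge` label: yes → true
  PR age between 424 hours and 698 hours: 223 in [424, 698] is false
  targets protected branch: no → false
  approvals ≥ 6: 3 ≥ 6 is false
  target branch = main: develop == main is false
  lint checks passing: yes → true
  lines changed between 4255 and 40498: 24034 in [4255, 40498] is true
  NOT CI tests passing: yes → false
  has merge conflicts: no → false
  CODEOWNER approved: yes → true
  CI tests passing: yes → true
  lines changed > 24124: 24034 > 24124 is false
Combine:
[1.1.1.2] true AND true = true
[1.1.1] true → true = true
[1.1.2.1] false OR false OR false = false
[1.1.2] NOT false = true
[1.1.3.2] true → true = true
[1.1.3] false OR true = true
[1.1] true AND true AND true = true
[1] NOT true = false
[2.1.1.1] false OR false = false
[2.1.1.2.2] true → false = false
[2.1.1.2] false OR false = false
[2.1.1] false AND false = false
[2.1.2.2] true OR false = true
[2.1.2.3.1] true → false = false
[2.1.2.3] NOT false = true
[2.1.2] true OR true OR true = true
[2.1] false → true (antecedent false ⇒ implication holds) = true
[2] NOT true = false
[root] false OR false = false
Overall: false → blocked

Blocked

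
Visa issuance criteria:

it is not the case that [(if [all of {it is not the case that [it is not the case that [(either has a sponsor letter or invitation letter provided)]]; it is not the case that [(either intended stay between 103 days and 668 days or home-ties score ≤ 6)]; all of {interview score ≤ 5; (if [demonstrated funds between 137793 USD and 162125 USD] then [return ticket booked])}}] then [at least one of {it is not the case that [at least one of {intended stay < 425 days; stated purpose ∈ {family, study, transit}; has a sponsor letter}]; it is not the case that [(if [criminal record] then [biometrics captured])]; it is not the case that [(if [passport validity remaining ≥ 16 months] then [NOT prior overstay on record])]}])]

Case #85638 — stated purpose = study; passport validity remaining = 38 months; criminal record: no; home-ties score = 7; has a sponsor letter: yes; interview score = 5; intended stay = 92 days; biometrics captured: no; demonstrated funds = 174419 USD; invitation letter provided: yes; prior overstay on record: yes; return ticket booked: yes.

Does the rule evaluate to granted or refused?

Atomic conditions:
  has a sponsor letter: yes → true
  invitation letter provided: yes → true
  intended stay between 103 days and 668 days: 92 in [103, 668] is false
  home-ties score ≤ 6: 7 ≤ 6 is false
  interview score ≤ 5: 5 ≤ 5 is true
  demonstrated funds between 137793 USD and 162125 USD: 174419 in [137793, 162125] is false
  return ticket booked: yes → true
  intended stay < 425 days: 92 < 425 is true
  stated purpose ∈ {family, study, transit}: study is in the set → true
  criminal record: no → false
  biometrics captured: no → false
  passport validity remaining ≥ 16 months: 38 ≥ 16 is true
  NOT prior overstay on record: yes → false
Combine:
[1.1.1.1.1] true OR true = true
[1.1.1.1] NOT true = false
[1.1.1] NOT false = true
[1.1.2.1] false OR false = false
[1.1.2] NOT false = true
[1.1.3.2] false → true (antecedent false ⇒ implication holds) = true
[1.1.3] true AND true = true
[1.1] true AND true AND true = true
[1.2.1.1] true OR true OR true = true
[1.2.1] NOT true = false
[1.2.2.1] false → false (antecedent false ⇒ implication holds) = true
[1.2.2] NOT true = false
[1.2.3.1] true → false = false
[1.2.3] NOT false = true
[1.2] false OR false OR true = true
[1] true → true = true
[root] NOT true = false
Overall: false → refused

Refused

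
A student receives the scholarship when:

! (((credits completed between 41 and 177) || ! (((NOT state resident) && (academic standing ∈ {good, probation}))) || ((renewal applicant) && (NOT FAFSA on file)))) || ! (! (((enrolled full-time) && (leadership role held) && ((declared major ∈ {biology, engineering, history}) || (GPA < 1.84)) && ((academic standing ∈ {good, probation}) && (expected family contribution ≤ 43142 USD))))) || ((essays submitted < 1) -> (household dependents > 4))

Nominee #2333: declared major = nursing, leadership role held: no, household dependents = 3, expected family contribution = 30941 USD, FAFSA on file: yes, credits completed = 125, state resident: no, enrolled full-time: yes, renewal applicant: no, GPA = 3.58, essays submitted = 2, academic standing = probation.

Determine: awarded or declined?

Awarded

Atomic conditions:
  credits completed between 41 and 177: 125 in [41, 177] is true
  NOT state resident: no → true
  academic standing ∈ {good, probation}: probation is in the set → true
  renewal applicant: no → false
  NOT FAFSA on file: yes → false
  enrolled full-time: yes → true
  leadership role held: no → false
  declared major ∈ {biology, engineering, history}: nursing is not in the set → false
  GPA < 1.84: 3.58 < 1.84 is false
  expected family contribution ≤ 43142 USD: 30941 ≤ 43142 is true
  essays submitted < 1: 2 < 1 is false
  household dependents > 4: 3 > 4 is false
Combine:
[1.1.2.1] true AND true = true
[1.1.2] NOT true = false
[1.1.3] false AND false = false
[1.1] true OR false OR false = true
[1] NOT true = false
[2.1.1.3] false OR false = false
[2.1.1.4] true AND true = true
[2.1.1] true AND false AND false AND true = false
[2.1] NOT false = true
[2] NOT true = false
[3] false → false (antecedent false ⇒ implication holds) = true
[root] false OR false OR true = true
Overall: true → awarded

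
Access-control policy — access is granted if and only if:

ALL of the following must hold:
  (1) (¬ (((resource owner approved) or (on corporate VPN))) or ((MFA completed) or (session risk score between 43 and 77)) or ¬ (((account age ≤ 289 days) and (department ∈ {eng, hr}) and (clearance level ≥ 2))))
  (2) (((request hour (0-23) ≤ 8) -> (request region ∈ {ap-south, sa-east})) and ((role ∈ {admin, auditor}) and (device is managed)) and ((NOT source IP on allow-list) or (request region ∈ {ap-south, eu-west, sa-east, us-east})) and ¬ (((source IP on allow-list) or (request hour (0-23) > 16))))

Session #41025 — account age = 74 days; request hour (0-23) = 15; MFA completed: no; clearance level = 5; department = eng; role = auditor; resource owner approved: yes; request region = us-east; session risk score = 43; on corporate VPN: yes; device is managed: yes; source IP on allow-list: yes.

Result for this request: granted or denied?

Denied

Atomic conditions:
  resource owner approved: yes → true
  on corporate VPN: yes → true
  MFA completed: no → false
  session risk score between 43 and 77: 43 in [43, 77] is true
  account age ≤ 289 days: 74 ≤ 289 is true
  department ∈ {eng, hr}: eng is in the set → true
  clearance level ≥ 2: 5 ≥ 2 is true
  request hour (0-23) ≤ 8: 15 ≤ 8 is false
  request region ∈ {ap-south, sa-east}: us-east is not in the set → false
  role ∈ {admin, auditor}: auditor is in the set → true
  device is managed: yes → true
  NOT source IP on allow-list: yes → false
  request region ∈ {ap-south, eu-west, sa-east, us-east}: us-east is in the set → true
  source IP on allow-list: yes → true
  request hour (0-23) > 16: 15 > 16 is false
Combine:
[1.1.1] true OR true = true
[1.1] NOT true = false
[1.2] false OR true = true
[1.3.1] true AND true AND true = true
[1.3] NOT true = false
[1] false OR true OR false = true
[2.1] false → false (antecedent false ⇒ implication holds) = true
[2.2] true AND true = true
[2.3] false OR true = true
[2.4.1] true OR false = true
[2.4] NOT true = false
[2] true AND true AND true AND false = false
[root] true AND false = false
Overall: false → denied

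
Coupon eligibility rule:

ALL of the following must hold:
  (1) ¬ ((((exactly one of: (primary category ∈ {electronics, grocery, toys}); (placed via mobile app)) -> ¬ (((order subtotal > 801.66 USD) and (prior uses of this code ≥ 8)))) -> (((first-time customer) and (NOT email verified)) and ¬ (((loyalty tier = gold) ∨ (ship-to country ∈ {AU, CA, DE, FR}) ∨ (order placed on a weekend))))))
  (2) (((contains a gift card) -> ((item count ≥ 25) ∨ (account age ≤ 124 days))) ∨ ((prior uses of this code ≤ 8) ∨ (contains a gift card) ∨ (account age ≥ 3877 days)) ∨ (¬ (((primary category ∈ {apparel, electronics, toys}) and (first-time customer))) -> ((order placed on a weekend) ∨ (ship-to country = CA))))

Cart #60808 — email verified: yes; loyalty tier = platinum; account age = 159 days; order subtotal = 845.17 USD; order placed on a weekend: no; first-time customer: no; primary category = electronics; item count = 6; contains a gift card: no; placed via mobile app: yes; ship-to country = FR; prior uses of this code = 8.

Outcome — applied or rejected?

Applied

Atomic conditions:
  primary category ∈ {electronics, grocery, toys}: electronics is in the set → true
  placed via mobile app: yes → true
  order subtotal > 801.66 USD: 845.17 > 801.66 is true
  prior uses of this code ≥ 8: 8 ≥ 8 is true
  first-time customer: no → false
  NOT email verified: yes → false
  loyalty tier = gold: platinum == gold is false
  ship-to country ∈ {AU, CA, DE, FR}: FR is in the set → true
  order placed on a weekend: no → false
  contains a gift card: no → false
  item count ≥ 25: 6 ≥ 25 is false
  account age ≤ 124 days: 159 ≤ 124 is false
  prior uses of this code ≤ 8: 8 ≤ 8 is true
  account age ≥ 3877 days: 159 ≥ 3877 is false
  primary category ∈ {apparel, electronics, toys}: electronics is in the set → true
  ship-to country = CA: FR == CA is false
Combine:
[1.1.1.1] exactly-one(true, true) = false
[1.1.1.2.1] true AND true = true
[1.1.1.2] NOT true = false
[1.1.1] false → false (antecedent false ⇒ implication holds) = true
[1.1.2.1] false AND false = false
[1.1.2.2.1] false OR true OR false = true
[1.1.2.2] NOT true = false
[1.1.2] false AND false = false
[1.1] true → false = false
[1] NOT false = true
[2.1.2] false OR false = false
[2.1] false → false (antecedent false ⇒ implication holds) = true
[2.2] true OR false OR false = true
[2.3.1.1] true AND false = false
[2.3.1] NOT false = true
[2.3.2] false OR false = false
[2.3] true → false = false
[2] true OR true OR false = true
[root] true AND true = true
Overall: true → applied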